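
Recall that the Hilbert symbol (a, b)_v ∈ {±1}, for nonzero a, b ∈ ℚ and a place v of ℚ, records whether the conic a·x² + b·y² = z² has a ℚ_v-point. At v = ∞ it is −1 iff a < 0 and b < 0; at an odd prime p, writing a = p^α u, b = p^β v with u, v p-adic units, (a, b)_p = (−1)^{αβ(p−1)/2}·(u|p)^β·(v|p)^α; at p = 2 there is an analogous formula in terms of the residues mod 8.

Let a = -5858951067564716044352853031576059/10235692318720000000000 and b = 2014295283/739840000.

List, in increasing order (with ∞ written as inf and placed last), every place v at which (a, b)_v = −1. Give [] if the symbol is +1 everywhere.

Mod squares: a ≡ -88714857, b ≡ 3003. Check v ∈ {∞, 2, 3, 5, 7, 11, 13, 17, 19, 29, 41}.
v=7: a=7^9·(≡5), b=7^3·(≡2) mod 7; (5|7)=-1, (2|7)=+1; (−1)^{9·3·3}·(-1)^3·(+1)^9 = +1.
v=17: a=17^-5·(≡3), b=17^-2·(≡12) mod 17; (3|17)=-1, (12|17)=-1; (−1)^{-5·-2·8}·(-1)^-2·(-1)^-5 = -1.
v=29: a=29^1·(≡21), b=29^0·(≡22) mod 29; (21|29)=-1, (22|29)=+1; (−1)^{1·0·14}·(-1)^0·(+1)^1 = +1.
v=19: a=19^3·(≡9), b=19^0·(≡6) mod 19; (9|19)=+1, (6|19)=+1; (−1)^{3·0·9}·(+1)^0·(+1)^3 = +1.
v=3: a=3^17·(≡2), b=3^5·(≡2) mod 3; (2|3)=-1, (2|3)=-1; (−1)^{17·5·1}·(-1)^5·(-1)^17 = -1.
v=11: a=11^-1·(≡4), b=11^1·(≡3) mod 11; (4|11)=+1, (3|11)=+1; (−1)^{-1·1·5}·(+1)^1·(+1)^-1 = -1.
v=41: a=41^1·(≡2), b=41^0·(≡5) mod 41; (2|41)=+1, (5|41)=+1; (−1)^{1·0·20}·(+1)^0·(+1)^1 = +1.
v=2: v_2(a)=-26, v_2(b)=-12; units ≡ 7, 3 (mod 8); ε·ε+αω+βω = 1·1+-26·1+-12·0 ≡ 1  ⇒  (a,b)_2 = -1.
v=13: a=13^10·(≡1), b=13^3·(≡9) mod 13; (1|13)=+1, (9|13)=+1; (−1)^{10·3·6}·(+1)^3·(+1)^10 = +1.
v=5: a=5^-10·(≡2), b=5^-4·(≡2) mod 5; (2|5)=-1, (2|5)=-1; (−1)^{-10·-4·2}·(-1)^-4·(-1)^-10 = +1.
v=∞: -88714857 < 0 and 3003 > 0  ⇒  (a,b)_∞ = +1.
|Ram(-88714857, 3003)| = 4, even; anisotropic at {2, 3, 11, 17}.

[2, 3, 11, 17]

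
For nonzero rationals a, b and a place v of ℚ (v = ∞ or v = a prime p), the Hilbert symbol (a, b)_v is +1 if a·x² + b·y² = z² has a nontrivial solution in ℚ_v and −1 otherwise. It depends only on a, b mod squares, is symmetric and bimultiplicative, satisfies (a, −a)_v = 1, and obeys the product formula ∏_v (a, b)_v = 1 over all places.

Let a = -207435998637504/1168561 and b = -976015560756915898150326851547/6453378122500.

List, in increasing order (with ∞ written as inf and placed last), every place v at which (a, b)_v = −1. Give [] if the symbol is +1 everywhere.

(a, b) ≡ (-4199, -1147) mod (ℚ^×)²; places V = {2, 3, 5, 7, 13, 17, 19, 23, 31, 37, 47, ∞}.
(a,b)_5: α=0, u≡1; β=-4, v≡3 (mod 5); (1|5)=+1, (3|5)=-1; sign (−1)^0·+1^-4·-1^0 = +1.
(a,b)_7: α=6, u≡1; β=12, v≡2 (mod 7); (1|7)=+1, (2|7)=+1; sign (−1)^0·+1^12·+1^6 = +1.
(a,b)_37: α=0, u≡8; β=1, v≡20 (mod 37); (8|37)=-1, (20|37)=-1; sign (−1)^0·-1^1·-1^0 = -1.
(a,b)_2: α=6, β=-2; u≡1, v≡5 (mod 8); ε(u)ε(v)=0·0, αω(v)=6·1, βω(u)=-2·0; sum ≡ 0  ⇒  +1.
(a,b)_3: α=8, u≡1; β=20, v≡2 (mod 3); (1|3)=+1, (2|3)=-1; sign (−1)^0·+1^20·-1^8 = +1.
(a,b)_47: α=-2, u≡30; β=-4, v≡16 (mod 47); (30|47)=-1, (16|47)=+1; sign (−1)^0·-1^-4·+1^-2 = +1.
(a,b)_17: α=1, u≡9; β=2, v≡1 (mod 17); (9|17)=+1, (1|17)=+1; sign (−1)^0·+1^2·+1^1 = +1.
(a,b)_23: α=-2, u≡19; β=-2, v≡18 (mod 23); (19|23)=-1, (18|23)=+1; sign (−1)^0·-1^-2·+1^-2 = +1.
(a,b)_13: α=1, u≡11; β=2, v≡10 (mod 13); (11|13)=-1, (10|13)=+1; sign (−1)^0·-1^2·+1^1 = +1.
(a,b)_19: α=1, u≡7; β=2, v≡13 (mod 19); (7|19)=+1, (13|19)=-1; sign (−1)^0·+1^2·-1^1 = -1.
(a,b)_∞: sgn(-4199)=−, sgn(-1147)=−, so -1.
(a,b)_31: α=0, u≡15; β=1, v≡2 (mod 31); (15|31)=-1, (2|31)=+1; sign (−1)^0·-1^1·+1^0 = -1.
(-4199, -1147 / ℚ) ramifies at {19, 31, 37, ∞}: a division algebra.

[19, 31, 37, inf]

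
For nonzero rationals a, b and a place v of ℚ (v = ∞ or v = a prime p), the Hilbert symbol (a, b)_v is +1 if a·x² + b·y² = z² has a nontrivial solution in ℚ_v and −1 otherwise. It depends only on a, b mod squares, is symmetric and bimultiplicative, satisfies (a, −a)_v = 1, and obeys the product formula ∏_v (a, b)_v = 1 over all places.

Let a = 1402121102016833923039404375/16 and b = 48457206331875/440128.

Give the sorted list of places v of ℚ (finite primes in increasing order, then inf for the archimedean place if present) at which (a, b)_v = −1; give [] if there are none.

[2, 3, 11, 13, 17, 23]

Mod squares: a ≡ 494247, b ≡ 138567. Check v ∈ {∞, 2, 3, 5, 11, 13, 17, 19, 23, 29, 31}.
v=31: a=31^2·(≡10), b=31^2·(≡28) mod 31; (10|31)=+1, (28|31)=+1; (−1)^{2·2·15}·(+1)^2·(+1)^2 = +1.
v=23: a=23^3·(≡17), b=23^-2·(≡15) mod 23; (17|23)=-1, (15|23)=-1; (−1)^{3·-2·11}·(-1)^-2·(-1)^3 = -1.
v=29: a=29^5·(≡24), b=29^2·(≡7) mod 29; (24|29)=+1, (7|29)=+1; (−1)^{5·2·14}·(+1)^2·(+1)^5 = +1.
v=2: v_2(a)=-4, v_2(b)=-6; units ≡ 7, 7 (mod 8); ε·ε+αω+βω = 1·1+-4·0+-6·0 ≡ 1  ⇒  (a,b)_2 = -1.
v=3: a=3^1·(≡1), b=3^3·(≡1) mod 3; (1|3)=+1, (1|3)=+1; (−1)^{1·3·1}·(+1)^3·(+1)^1 = -1.
v=11: a=11^2·(≡10), b=11^1·(≡2) mod 11; (10|11)=-1, (2|11)=-1; (−1)^{2·1·5}·(-1)^1·(-1)^2 = -1.
v=∞: 494247 > 0 and 138567 > 0  ⇒  (a,b)_∞ = +1.
v=17: a=17^2·(≡14), b=17^1·(≡9) mod 17; (14|17)=-1, (9|17)=+1; (−1)^{2·1·8}·(-1)^1·(+1)^2 = -1.
v=19: a=19^3·(≡18), b=19^1·(≡11) mod 19; (18|19)=-1, (11|19)=+1; (−1)^{3·1·9}·(-1)^1·(+1)^3 = +1.
v=5: a=5^4·(≡2), b=5^4·(≡2) mod 5; (2|5)=-1, (2|5)=-1; (−1)^{4·4·2}·(-1)^4·(-1)^4 = +1.
v=13: a=13^1·(≡6), b=13^-1·(≡4) mod 13; (6|13)=-1, (4|13)=+1; (−1)^{1·-1·6}·(-1)^-1·(+1)^1 = -1.
Ram(494247, 138567) = {2, 3, 11, 13, 17, 23}; no ℚ_2-point on the conic.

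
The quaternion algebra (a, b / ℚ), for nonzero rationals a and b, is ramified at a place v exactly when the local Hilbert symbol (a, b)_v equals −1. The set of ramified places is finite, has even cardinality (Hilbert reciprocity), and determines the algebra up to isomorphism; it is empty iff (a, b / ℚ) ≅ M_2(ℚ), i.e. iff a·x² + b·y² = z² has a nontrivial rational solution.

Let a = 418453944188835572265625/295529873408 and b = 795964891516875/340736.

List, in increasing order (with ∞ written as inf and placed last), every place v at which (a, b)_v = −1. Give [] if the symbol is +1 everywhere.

[5, 7, 41, 43]

(a, b) ≡ (21041405, 19393) mod (ℚ^×)²; places V = {2, 3, 5, 7, 11, 13, 17, 31, 41, 43, ∞}.
(a,b)_∞: sgn(21041405)=+, sgn(19393)=+, so +1.
(a,b)_43: α=1, u≡17; β=1, v≡40 (mod 43); (17|43)=+1, (40|43)=+1; sign (−1)^1·+1^1·+1^1 = -1.
(a,b)_7: α=-1, u≡3; β=0, v≡6 (mod 7); (3|7)=-1, (6|7)=-1; sign (−1)^0·-1^0·-1^-1 = -1.
(a,b)_2: α=-18, β=-8; u≡5, v≡1 (mod 8); ε(u)ε(v)=0·0, αω(v)=-18·0, βω(u)=-8·1; sum ≡ 0  ⇒  +1.
(a,b)_3: α=0, u≡2; β=2, v≡1 (mod 3); (2|3)=-1, (1|3)=+1; sign (−1)^0·-1^2·+1^0 = +1.
(a,b)_31: α=3, u≡9; β=2, v≡9 (mod 31); (9|31)=+1, (9|31)=+1; sign (−1)^0·+1^2·+1^3 = +1.
(a,b)_11: α=-5, u≡8; β=-3, v≡1 (mod 11); (8|11)=-1, (1|11)=+1; sign (−1)^1·-1^-3·+1^-5 = +1.
(a,b)_41: α=1, u≡39; β=1, v≡38 (mod 41); (39|41)=+1, (38|41)=-1; sign (−1)^0·+1^1·-1^1 = -1.
(a,b)_17: α=6, u≡10; β=4, v≡1 (mod 17); (10|17)=-1, (1|17)=+1; sign (−1)^0·-1^4·+1^6 = +1.
(a,b)_5: α=9, u≡1; β=4, v≡2 (mod 5); (1|5)=+1, (2|5)=-1; sign (−1)^0·+1^4·-1^9 = -1.
(a,b)_13: α=2, u≡7; β=0, v≡9 (mod 13); (7|13)=-1, (9|13)=+1; sign (−1)^0·-1^0·+1^2 = +1.
|Ram(21041405, 19393)| = 4, even; anisotropic at {5, 7, 41, 43}.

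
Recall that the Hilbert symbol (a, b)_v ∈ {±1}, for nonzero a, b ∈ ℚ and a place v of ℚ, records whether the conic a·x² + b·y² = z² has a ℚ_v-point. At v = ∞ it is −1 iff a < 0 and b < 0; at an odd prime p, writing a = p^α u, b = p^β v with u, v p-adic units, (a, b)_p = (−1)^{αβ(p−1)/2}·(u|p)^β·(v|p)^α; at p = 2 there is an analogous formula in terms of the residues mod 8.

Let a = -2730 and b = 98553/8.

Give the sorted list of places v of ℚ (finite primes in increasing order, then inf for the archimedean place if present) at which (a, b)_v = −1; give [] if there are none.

Mod squares: a ≡ -2730, b ≡ 546. Check v ∈ {∞, 2, 3, 5, 7, 13, 19}.
v=19: a=19^0·(≡6), b=19^2·(≡8) mod 19; (6|19)=+1, (8|19)=-1; (−1)^{0·2·9}·(+1)^2·(-1)^0 = +1.
v=7: a=7^1·(≡2), b=7^1·(≡2) mod 7; (2|7)=+1, (2|7)=+1; (−1)^{1·1·3}·(+1)^1·(+1)^1 = -1.
v=5: a=5^1·(≡4), b=5^0·(≡1) mod 5; (4|5)=+1, (1|5)=+1; (−1)^{1·0·2}·(+1)^0·(+1)^1 = +1.
v=3: a=3^1·(≡2), b=3^1·(≡2) mod 3; (2|3)=-1, (2|3)=-1; (−1)^{1·1·1}·(-1)^1·(-1)^1 = -1.
v=13: a=13^1·(≡11), b=13^1·(≡10) mod 13; (11|13)=-1, (10|13)=+1; (−1)^{1·1·6}·(-1)^1·(+1)^1 = -1.
v=∞: -2730 < 0 and 546 > 0  ⇒  (a,b)_∞ = +1.
v=2: v_2(a)=1, v_2(b)=-3; units ≡ 3, 1 (mod 8); ε·ε+αω+βω = 1·0+1·0+-3·1 ≡ 1  ⇒  (a,b)_2 = -1.
(-2730, 546 / ℚ) ramifies at {2, 3, 7, 13}: a division algebra.

[2, 3, 7, 13]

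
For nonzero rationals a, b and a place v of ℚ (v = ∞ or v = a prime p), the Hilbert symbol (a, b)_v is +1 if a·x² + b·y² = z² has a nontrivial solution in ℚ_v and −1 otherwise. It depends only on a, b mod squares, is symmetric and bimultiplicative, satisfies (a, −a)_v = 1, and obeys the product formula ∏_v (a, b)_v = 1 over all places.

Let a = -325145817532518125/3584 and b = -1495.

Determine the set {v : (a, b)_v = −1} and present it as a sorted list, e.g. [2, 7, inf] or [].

[7, inf]

Mod squares: a ≡ -1335334, b ≡ -1495. Check v ∈ {∞, 2, 5, 7, 11, 13, 19, 23, 29}.
v=7: a=7^-1·(≡4), b=7^0·(≡3) mod 7; (4|7)=+1, (3|7)=-1; (−1)^{-1·0·3}·(+1)^0·(-1)^-1 = -1.
v=23: a=23^3·(≡15), b=23^1·(≡4) mod 23; (15|23)=-1, (4|23)=+1; (−1)^{3·1·11}·(-1)^1·(+1)^3 = +1.
v=5: a=5^4·(≡4), b=5^1·(≡1) mod 5; (4|5)=+1, (1|5)=+1; (−1)^{4·1·2}·(+1)^1·(+1)^4 = +1.
v=13: a=13^5·(≡2), b=13^1·(≡2) mod 13; (2|13)=-1, (2|13)=-1; (−1)^{5·1·6}·(-1)^1·(-1)^5 = +1.
v=19: a=19^2·(≡17), b=19^0·(≡6) mod 19; (17|19)=+1, (6|19)=+1; (−1)^{2·0·9}·(+1)^0·(+1)^2 = +1.
v=2: v_2(a)=-9, v_2(b)=0; units ≡ 5, 1 (mod 8); ε·ε+αω+βω = 0·0+-9·0+0·1 ≡ 0  ⇒  (a,b)_2 = +1.
v=29: a=29^1·(≡5), b=29^0·(≡13) mod 29; (5|29)=+1, (13|29)=+1; (−1)^{1·0·14}·(+1)^0·(+1)^1 = +1.
v=∞: -1335334 < 0 and -1495 < 0  ⇒  (a,b)_∞ = -1.
v=11: a=11^1·(≡8), b=11^0·(≡1) mod 11; (8|11)=-1, (1|11)=+1; (−1)^{1·0·5}·(-1)^0·(+1)^1 = +1.
Ram(-1335334, -1495) = {7, ∞}; no ℚ_7-point on the conic.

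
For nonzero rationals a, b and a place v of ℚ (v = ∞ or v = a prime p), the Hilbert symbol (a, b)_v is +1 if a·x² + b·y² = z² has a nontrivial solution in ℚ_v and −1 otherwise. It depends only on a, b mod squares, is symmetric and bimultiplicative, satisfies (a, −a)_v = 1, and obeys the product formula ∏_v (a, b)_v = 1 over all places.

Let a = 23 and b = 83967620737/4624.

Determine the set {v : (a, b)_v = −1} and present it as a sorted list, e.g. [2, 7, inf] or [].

[23, 31]

(a, b) ≡ (23, 713713) mod (ℚ^×)²; places V = {2, 7, 11, 13, 17, 23, 31, ∞}.
(a,b)_7: α=0, u≡2; β=7, v≡1 (mod 7); (2|7)=+1, (1|7)=+1; sign (−1)^0·+1^7·+1^0 = +1.
(a,b)_17: α=0, u≡6; β=-2, v≡16 (mod 17); (6|17)=-1, (16|17)=+1; sign (−1)^0·-1^-2·+1^0 = +1.
(a,b)_∞: sgn(23)=+, sgn(713713)=+, so +1.
(a,b)_2: α=0, β=-4; u≡7, v≡1 (mod 8); ε(u)ε(v)=1·0, αω(v)=0·0, βω(u)=-4·0; sum ≡ 0  ⇒  +1.
(a,b)_31: α=0, u≡23; β=1, v≡23 (mod 31); (23|31)=-1, (23|31)=-1; sign (−1)^0·-1^1·-1^0 = -1.
(a,b)_23: α=1, u≡1; β=1, v≡16 (mod 23); (1|23)=+1, (16|23)=+1; sign (−1)^1·+1^1·+1^1 = -1.
(a,b)_13: α=0, u≡10; β=1, v≡7 (mod 13); (10|13)=+1, (7|13)=-1; sign (−1)^0·+1^1·-1^0 = +1.
(a,b)_11: α=0, u≡1; β=1, v≡5 (mod 11); (1|11)=+1, (5|11)=+1; sign (−1)^0·+1^1·+1^0 = +1.
|Ram(23, 713713)| = 2, even; anisotropic at {23, 31}.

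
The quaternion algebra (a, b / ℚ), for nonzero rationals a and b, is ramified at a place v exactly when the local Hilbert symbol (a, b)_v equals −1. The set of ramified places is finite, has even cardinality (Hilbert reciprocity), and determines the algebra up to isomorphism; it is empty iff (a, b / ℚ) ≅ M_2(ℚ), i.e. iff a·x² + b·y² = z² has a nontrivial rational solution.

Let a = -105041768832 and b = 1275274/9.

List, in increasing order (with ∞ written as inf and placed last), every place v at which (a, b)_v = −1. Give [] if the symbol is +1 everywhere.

(a, b) ≡ (-182, 154) mod (ℚ^×)²; places V = {2, 3, 7, 11, 13, ∞}.
(a,b)_13: α=3, u≡9; β=2, v≡5 (mod 13); (9|13)=+1, (5|13)=-1; sign (−1)^0·+1^2·-1^3 = -1.
(a,b)_7: α=3, u≡1; β=3, v≡4 (mod 7); (1|7)=+1, (4|7)=+1; sign (−1)^1·+1^3·+1^3 = -1.
(a,b)_∞: sgn(-182)=−, sgn(154)=+, so +1.
(a,b)_3: α=2, u≡1; β=-2, v≡1 (mod 3); (1|3)=+1, (1|3)=+1; sign (−1)^0·+1^-2·+1^2 = +1.
(a,b)_11: α=2, u≡4; β=1, v≡3 (mod 11); (4|11)=+1, (3|11)=+1; sign (−1)^0·+1^1·+1^2 = +1.
(a,b)_2: α=7, β=1; u≡5, v≡5 (mod 8); ε(u)ε(v)=0·0, αω(v)=7·1, βω(u)=1·1; sum ≡ 0  ⇒  +1.
(-182, 154 / ℚ) ramifies at {7, 13}: a division algebra.

[7, 13]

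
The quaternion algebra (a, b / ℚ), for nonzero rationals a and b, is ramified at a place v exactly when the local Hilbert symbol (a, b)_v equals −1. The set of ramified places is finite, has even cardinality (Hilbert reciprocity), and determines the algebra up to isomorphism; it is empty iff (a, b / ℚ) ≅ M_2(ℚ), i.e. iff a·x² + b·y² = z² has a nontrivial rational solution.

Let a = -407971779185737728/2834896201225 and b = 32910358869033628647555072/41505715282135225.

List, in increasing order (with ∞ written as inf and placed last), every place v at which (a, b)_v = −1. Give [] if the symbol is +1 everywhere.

[]

(a, b) ≡ (-3, 5187) mod (ℚ^×)²; places V = {2, 3, 5, 7, 11, 13, 19, 23, ∞}.
(a,b)_13: α=2, u≡9; β=3, v≡9 (mod 13); (9|13)=+1, (9|13)=+1; sign (−1)^0·+1^3·+1^2 = +1.
(a,b)_7: α=0, u≡1; β=1, v≡3 (mod 7); (1|7)=+1, (3|7)=-1; sign (−1)^0·+1^1·-1^0 = +1.
(a,b)_5: α=-2, u≡3; β=-2, v≡3 (mod 5); (3|5)=-1, (3|5)=-1; sign (−1)^0·-1^-2·-1^-2 = +1.
(a,b)_2: α=22, β=28; u≡5, v≡3 (mod 8); ε(u)ε(v)=0·1, αω(v)=22·1, βω(u)=28·1; sum ≡ 0  ⇒  +1.
(a,b)_23: α=-2, u≡20; β=-2, v≡4 (mod 23); (20|23)=-1, (4|23)=+1; sign (−1)^0·-1^-2·+1^-2 = +1.
(a,b)_∞: sgn(-3)=−, sgn(5187)=+, so +1.
(a,b)_11: α=-8, u≡2; β=-12, v≡2 (mod 11); (2|11)=-1, (2|11)=-1; sign (−1)^0·-1^-12·-1^-8 = +1.
(a,b)_3: α=13, u≡2; β=19, v≡1 (mod 3); (2|3)=-1, (1|3)=+1; sign (−1)^1·-1^19·+1^13 = +1.
(a,b)_19: α=2, u≡7; β=3, v≡9 (mod 19); (7|19)=+1, (9|19)=+1; sign (−1)^0·+1^3·+1^2 = +1.
Ram(a, b) = ∅: the form -3·x² + 5187·y² − z² is isotropic over every ℚ_v, so by Hasse–Minkowski it is isotropic over ℚ.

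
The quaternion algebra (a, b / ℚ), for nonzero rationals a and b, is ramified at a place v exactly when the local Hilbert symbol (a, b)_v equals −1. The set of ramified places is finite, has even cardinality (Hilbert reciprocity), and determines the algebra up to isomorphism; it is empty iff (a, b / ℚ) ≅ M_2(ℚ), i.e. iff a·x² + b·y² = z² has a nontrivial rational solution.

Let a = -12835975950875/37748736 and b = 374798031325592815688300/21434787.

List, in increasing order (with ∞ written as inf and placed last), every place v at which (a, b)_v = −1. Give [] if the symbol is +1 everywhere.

[17, 29]

(a, b) ≡ (-46835, 969) mod (ℚ^×)²; places V = {2, 3, 5, 7, 11, 17, 19, 23, 29, 43, 47, ∞}.
(a,b)_2: α=-22, β=2; u≡5, v≡1 (mod 8); ε(u)ε(v)=0·0, αω(v)=-22·0, βω(u)=2·1; sum ≡ 0  ⇒  +1.
(a,b)_29: α=1, u≡9; β=2, v≡12 (mod 29); (9|29)=+1, (12|29)=-1; sign (−1)^0·+1^2·-1^1 = -1.
(a,b)_19: α=1, u≡6; β=5, v≡15 (mod 19); (6|19)=+1, (15|19)=-1; sign (−1)^1·+1^5·-1^1 = +1.
(a,b)_7: α=2, u≡4; β=2, v≡5 (mod 7); (4|7)=+1, (5|7)=-1; sign (−1)^0·+1^2·-1^2 = +1.
(a,b)_43: α=2, u≡40; β=2, v≡17 (mod 43); (40|43)=+1, (17|43)=+1; sign (−1)^0·+1^2·+1^2 = +1.
(a,b)_17: α=1, u≡13; β=1, v≡12 (mod 17); (13|17)=+1, (12|17)=-1; sign (−1)^0·+1^1·-1^1 = -1.
(a,b)_11: α=2, u≡4; β=-2, v≡1 (mod 11); (4|11)=+1, (1|11)=+1; sign (−1)^0·+1^-2·+1^2 = +1.
(a,b)_23: α=0, u≡1; β=2, v≡1 (mod 23); (1|23)=+1, (1|23)=+1; sign (−1)^0·+1^2·+1^0 = +1.
(a,b)_∞: sgn(-46835)=−, sgn(969)=+, so +1.
(a,b)_3: α=-2, u≡1; β=-11, v≡2 (mod 3); (1|3)=+1, (2|3)=-1; sign (−1)^0·+1^-11·-1^-2 = +1.
(a,b)_5: α=3, u≡3; β=2, v≡1 (mod 5); (3|5)=-1, (1|5)=+1; sign (−1)^0·-1^2·+1^3 = +1.
(a,b)_47: α=0, u≡3; β=2, v≡39 (mod 47); (3|47)=+1, (39|47)=-1; sign (−1)^0·+1^2·-1^0 = +1.
|Ram(-46835, 969)| = 2, even; anisotropic at {17, 29}.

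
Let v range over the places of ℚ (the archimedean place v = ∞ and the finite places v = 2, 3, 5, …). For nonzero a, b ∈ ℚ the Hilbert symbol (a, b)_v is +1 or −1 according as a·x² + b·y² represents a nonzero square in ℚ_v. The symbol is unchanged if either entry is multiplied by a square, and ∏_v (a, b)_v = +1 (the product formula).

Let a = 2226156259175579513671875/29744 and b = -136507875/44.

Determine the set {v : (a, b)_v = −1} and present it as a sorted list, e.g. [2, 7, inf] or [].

[3, 5, 11, 23]

(a, b) ≡ (72105, -1225785) mod (ℚ^×)²; places V = {2, 3, 5, 7, 11, 13, 17, 19, 23, ∞}.
(a,b)_17: α=2, u≡9; β=1, v≡16 (mod 17); (9|17)=+1, (16|17)=+1; sign (−1)^0·+1^1·+1^2 = +1.
(a,b)_3: α=9, u≡2; β=1, v≡2 (mod 3); (2|3)=-1, (2|3)=-1; sign (−1)^1·-1^1·-1^9 = -1.
(a,b)_19: α=3, u≡12; β=1, v≡9 (mod 19); (12|19)=-1, (9|19)=+1; sign (−1)^1·-1^1·+1^3 = +1.
(a,b)_7: α=4, u≡5; β=2, v≡3 (mod 7); (5|7)=-1, (3|7)=-1; sign (−1)^0·-1^2·-1^4 = +1.
(a,b)_23: α=3, u≡5; β=1, v≡22 (mod 23); (5|23)=-1, (22|23)=-1; sign (−1)^1·-1^1·-1^3 = -1.
(a,b)_2: α=-4, β=-2; u≡1, v≡7 (mod 8); ε(u)ε(v)=0·1, αω(v)=-4·0, βω(u)=-2·0; sum ≡ 0  ⇒  +1.
(a,b)_5: α=9, u≡4; β=3, v≡3 (mod 5); (4|5)=+1, (3|5)=-1; sign (−1)^0·+1^3·-1^9 = -1.
(a,b)_∞: sgn(72105)=+, sgn(-1225785)=−, so +1.
(a,b)_13: α=-2, u≡11; β=0, v≡11 (mod 13); (11|13)=-1, (11|13)=-1; sign (−1)^0·-1^0·-1^-2 = +1.
(a,b)_11: α=-1, u≡7; β=-1, v≡6 (mod 11); (7|11)=-1, (6|11)=-1; sign (−1)^1·-1^-1·-1^-1 = -1.
(72105, -1225785 / ℚ) ramifies at {3, 5, 11, 23}: a division algebra.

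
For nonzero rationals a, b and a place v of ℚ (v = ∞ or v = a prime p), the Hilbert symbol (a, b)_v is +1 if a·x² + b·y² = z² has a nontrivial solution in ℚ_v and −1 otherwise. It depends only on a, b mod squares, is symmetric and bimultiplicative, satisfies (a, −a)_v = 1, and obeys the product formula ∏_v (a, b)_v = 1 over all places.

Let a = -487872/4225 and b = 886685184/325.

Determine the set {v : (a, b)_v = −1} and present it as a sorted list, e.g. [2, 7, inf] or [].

[3, 7, 13, 17]

Mod squares: a ≡ -7, b ≡ 102102. Check v ∈ {∞, 2, 3, 5, 7, 11, 13, 17}.
v=3: a=3^2·(≡2), b=3^3·(≡2) mod 3; (2|3)=-1, (2|3)=-1; (−1)^{2·3·1}·(-1)^3·(-1)^2 = -1.
v=2: v_2(a)=6, v_2(b)=9; units ≡ 1, 3 (mod 8); ε·ε+αω+βω = 0·1+6·1+9·0 ≡ 0  ⇒  (a,b)_2 = +1.
v=5: a=5^-2·(≡2), b=5^-2·(≡3) mod 5; (2|5)=-1, (3|5)=-1; (−1)^{-2·-2·2}·(-1)^-2·(-1)^-2 = +1.
v=11: a=11^2·(≡5), b=11^1·(≡5) mod 11; (5|11)=+1, (5|11)=+1; (−1)^{2·1·5}·(+1)^1·(+1)^2 = +1.
v=17: a=17^0·(≡5), b=17^1·(≡7) mod 17; (5|17)=-1, (7|17)=-1; (−1)^{0·1·8}·(-1)^1·(-1)^0 = -1.
v=7: a=7^1·(≡6), b=7^3·(≡3) mod 7; (6|7)=-1, (3|7)=-1; (−1)^{1·3·3}·(-1)^3·(-1)^1 = -1.
v=∞: -7 < 0 and 102102 > 0  ⇒  (a,b)_∞ = +1.
v=13: a=13^-2·(≡8), b=13^-1·(≡5) mod 13; (8|13)=-1, (5|13)=-1; (−1)^{-2·-1·6}·(-1)^-1·(-1)^-2 = -1.
(-7, 102102 / ℚ) ramifies at {3, 7, 13, 17}: a division algebra.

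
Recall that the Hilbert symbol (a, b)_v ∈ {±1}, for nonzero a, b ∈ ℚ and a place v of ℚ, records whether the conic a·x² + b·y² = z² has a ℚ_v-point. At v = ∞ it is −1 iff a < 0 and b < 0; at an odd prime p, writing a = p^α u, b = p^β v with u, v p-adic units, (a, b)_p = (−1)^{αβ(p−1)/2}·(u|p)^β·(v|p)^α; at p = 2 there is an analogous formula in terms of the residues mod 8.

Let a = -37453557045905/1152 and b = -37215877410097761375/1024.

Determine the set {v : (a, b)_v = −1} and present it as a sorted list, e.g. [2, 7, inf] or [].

[5, 7, 11, inf]

(a, b) ≡ (-13090, -455) mod (ℚ^×)²; places V = {2, 3, 5, 7, 11, 13, 17, 23, 31, ∞}.
(a,b)_∞: sgn(-13090)=−, sgn(-455)=−, so -1.
(a,b)_23: α=4, u≡10; β=2, v≡15 (mod 23); (10|23)=-1, (15|23)=-1; sign (−1)^0·-1^2·-1^4 = +1.
(a,b)_31: α=0, u≡29; β=2, v≡7 (mod 31); (29|31)=-1, (7|31)=+1; sign (−1)^0·-1^2·+1^0 = +1.
(a,b)_17: α=1, u≡12; β=2, v≡1 (mod 17); (12|17)=-1, (1|17)=+1; sign (−1)^0·-1^2·+1^1 = +1.
(a,b)_7: α=1, u≡3; β=1, v≡6 (mod 7); (3|7)=-1, (6|7)=-1; sign (−1)^1·-1^1·-1^1 = -1.
(a,b)_3: α=-2, u≡2; β=2, v≡1 (mod 3); (2|3)=-1, (1|3)=+1; sign (−1)^0·-1^2·+1^-2 = +1.
(a,b)_13: α=2, u≡4; β=3, v≡3 (mod 13); (4|13)=+1, (3|13)=+1; sign (−1)^0·+1^3·+1^2 = +1.
(a,b)_2: α=-7, β=-10; u≡7, v≡1 (mod 8); ε(u)ε(v)=1·0, αω(v)=-7·0, βω(u)=-10·0; sum ≡ 0  ⇒  +1.
(a,b)_5: α=1, u≡2; β=3, v≡1 (mod 5); (2|5)=-1, (1|5)=+1; sign (−1)^0·-1^3·+1^1 = -1.
(a,b)_11: α=3, u≡5; β=4, v≡8 (mod 11); (5|11)=+1, (8|11)=-1; sign (−1)^0·+1^4·-1^3 = -1.
(-13090, -455 / ℚ) ramifies at {5, 7, 11, ∞}: a division algebra.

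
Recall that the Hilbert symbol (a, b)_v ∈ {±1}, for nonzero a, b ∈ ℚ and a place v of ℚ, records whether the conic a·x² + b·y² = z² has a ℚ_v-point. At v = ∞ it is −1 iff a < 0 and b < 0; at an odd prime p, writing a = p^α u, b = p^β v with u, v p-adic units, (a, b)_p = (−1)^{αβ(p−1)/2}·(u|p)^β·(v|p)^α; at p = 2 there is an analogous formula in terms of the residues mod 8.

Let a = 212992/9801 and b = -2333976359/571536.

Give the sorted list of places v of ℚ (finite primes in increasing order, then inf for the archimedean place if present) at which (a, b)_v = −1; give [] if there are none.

[11, 19]

(a, b) ≡ (13, -81719) mod (ℚ^×)²; places V = {2, 3, 7, 11, 13, 17, 19, 23, ∞}.
(a,b)_19: α=0, u≡12; β=1, v≡3 (mod 19); (12|19)=-1, (3|19)=-1; sign (−1)^0·-1^1·-1^0 = -1.
(a,b)_∞: sgn(13)=+, sgn(-81719)=−, so +1.
(a,b)_23: α=0, u≡4; β=1, v≡1 (mod 23); (4|23)=+1, (1|23)=+1; sign (−1)^0·+1^1·+1^0 = +1.
(a,b)_2: α=14, β=-4; u≡5, v≡1 (mod 8); ε(u)ε(v)=0·0, αω(v)=14·0, βω(u)=-4·1; sum ≡ 0  ⇒  +1.
(a,b)_7: α=0, u≡3; β=-2, v≡3 (mod 7); (3|7)=-1, (3|7)=-1; sign (−1)^0·-1^-2·-1^0 = +1.
(a,b)_17: α=0, u≡15; β=1, v≡16 (mod 17); (15|17)=+1, (16|17)=+1; sign (−1)^0·+1^1·+1^0 = +1.
(a,b)_11: α=-2, u≡8; β=1, v≡10 (mod 11); (8|11)=-1, (10|11)=-1; sign (−1)^0·-1^1·-1^-2 = -1.
(a,b)_3: α=-4, u≡1; β=-6, v≡1 (mod 3); (1|3)=+1, (1|3)=+1; sign (−1)^0·+1^-6·+1^-4 = +1.
(a,b)_13: α=1, u≡9; β=4, v≡3 (mod 13); (9|13)=+1, (3|13)=+1; sign (−1)^0·+1^4·+1^1 = +1.
|Ram(13, -81719)| = 2, even; anisotropic at {11, 19}.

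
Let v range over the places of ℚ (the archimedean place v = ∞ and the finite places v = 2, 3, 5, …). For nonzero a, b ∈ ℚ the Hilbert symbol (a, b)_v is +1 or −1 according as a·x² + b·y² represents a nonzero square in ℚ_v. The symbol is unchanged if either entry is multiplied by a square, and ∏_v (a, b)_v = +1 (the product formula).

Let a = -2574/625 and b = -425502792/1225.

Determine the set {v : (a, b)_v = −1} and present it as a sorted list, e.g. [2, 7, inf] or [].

Mod squares: a ≡ -286, b ≡ -2. Check v ∈ {∞, 2, 3, 5, 7, 11, 13, 17}.
v=13: a=13^1·(≡10), b=13^2·(≡11) mod 13; (10|13)=+1, (11|13)=-1; (−1)^{1·2·6}·(+1)^2·(-1)^1 = -1.
v=11: a=11^1·(≡7), b=11^2·(≡4) mod 11; (7|11)=-1, (4|11)=+1; (−1)^{1·2·5}·(-1)^2·(+1)^1 = +1.
v=5: a=5^-4·(≡1), b=5^-2·(≡2) mod 5; (1|5)=+1, (2|5)=-1; (−1)^{-4·-2·2}·(+1)^-2·(-1)^-4 = +1.
v=7: a=7^0·(≡1), b=7^-2·(≡5) mod 7; (1|7)=+1, (5|7)=-1; (−1)^{0·-2·3}·(+1)^-2·(-1)^0 = +1.
v=∞: -286 < 0 and -2 < 0  ⇒  (a,b)_∞ = -1.
v=3: a=3^2·(≡2), b=3^2·(≡1) mod 3; (2|3)=-1, (1|3)=+1; (−1)^{2·2·1}·(-1)^2·(+1)^2 = +1.
v=2: v_2(a)=1, v_2(b)=3; units ≡ 1, 7 (mod 8); ε·ε+αω+βω = 0·1+1·0+3·0 ≡ 0  ⇒  (a,b)_2 = +1.
v=17: a=17^0·(≡6), b=17^2·(≡8) mod 17; (6|17)=-1, (8|17)=+1; (−1)^{0·2·8}·(-1)^2·(+1)^0 = +1.
Ram(-286, -2) = {13, ∞}; no ℚ_13-point on the conic.

[13, inf]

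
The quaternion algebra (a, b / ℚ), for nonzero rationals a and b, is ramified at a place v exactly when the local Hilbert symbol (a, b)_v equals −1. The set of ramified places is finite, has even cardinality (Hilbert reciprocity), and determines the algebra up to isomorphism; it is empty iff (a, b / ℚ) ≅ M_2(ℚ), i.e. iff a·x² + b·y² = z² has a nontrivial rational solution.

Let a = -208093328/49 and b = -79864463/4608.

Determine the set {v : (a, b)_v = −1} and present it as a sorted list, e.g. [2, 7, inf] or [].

[17, 31, 37, inf]

(a, b) ≡ (-13005833, -66526) mod (ℚ^×)²; places V = {2, 3, 7, 17, 23, 29, 31, 37, ∞}.
(a,b)_31: α=1, u≡27; β=1, v≡27 (mod 31); (27|31)=-1, (27|31)=-1; sign (−1)^1·-1^1·-1^1 = -1.
(a,b)_37: α=1, u≡25; β=1, v≡17 (mod 37); (25|37)=+1, (17|37)=-1; sign (−1)^0·+1^1·-1^1 = -1.
(a,b)_2: α=4, β=-9; u≡7, v≡1 (mod 8); ε(u)ε(v)=1·0, αω(v)=4·0, βω(u)=-9·0; sum ≡ 0  ⇒  +1.
(a,b)_7: α=-2, u≡5; β=4, v≡4 (mod 7); (5|7)=-1, (4|7)=+1; sign (−1)^0·-1^4·+1^-2 = +1.
(a,b)_29: α=1, u≡18; β=1, v≡26 (mod 29); (18|29)=-1, (26|29)=-1; sign (−1)^0·-1^1·-1^1 = +1.
(a,b)_17: α=1, u≡1; β=0, v≡7 (mod 17); (1|17)=+1, (7|17)=-1; sign (−1)^0·+1^0·-1^1 = -1.
(a,b)_3: α=0, u≡1; β=-2, v≡2 (mod 3); (1|3)=+1, (2|3)=-1; sign (−1)^0·+1^-2·-1^0 = +1.
(a,b)_23: α=1, u≡22; β=0, v≡3 (mod 23); (22|23)=-1, (3|23)=+1; sign (−1)^0·-1^0·+1^1 = +1.
(a,b)_∞: sgn(-13005833)=−, sgn(-66526)=−, so -1.
Ram(-13005833, -66526) = {17, 31, 37, ∞}; no ℚ_17-point on the conic.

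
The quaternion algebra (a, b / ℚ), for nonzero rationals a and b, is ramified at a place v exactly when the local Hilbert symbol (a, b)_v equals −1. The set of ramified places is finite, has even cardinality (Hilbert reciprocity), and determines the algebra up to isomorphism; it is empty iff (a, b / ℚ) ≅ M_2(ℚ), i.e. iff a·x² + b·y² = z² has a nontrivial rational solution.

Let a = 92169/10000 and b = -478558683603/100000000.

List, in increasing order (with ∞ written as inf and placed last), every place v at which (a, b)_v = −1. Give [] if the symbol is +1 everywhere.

(a, b) ≡ (209, -3) mod (ℚ^×)²; places V = {2, 3, 5, 7, 11, 13, 19, ∞}.
(a,b)_19: α=1, u≡1; β=2, v≡7 (mod 19); (1|19)=+1, (7|19)=+1; sign (−1)^0·+1^2·+1^1 = +1.
(a,b)_11: α=1, u≡8; β=2, v≡10 (mod 11); (8|11)=-1, (10|11)=-1; sign (−1)^0·-1^2·-1^1 = -1.
(a,b)_13: α=0, u≡4; β=2, v≡12 (mod 13); (4|13)=+1, (12|13)=+1; sign (−1)^0·+1^2·+1^0 = +1.
(a,b)_3: α=2, u≡2; β=3, v≡2 (mod 3); (2|3)=-1, (2|3)=-1; sign (−1)^0·-1^3·-1^2 = -1.
(a,b)_2: α=-4, β=-8; u≡1, v≡5 (mod 8); ε(u)ε(v)=0·0, αω(v)=-4·1, βω(u)=-8·0; sum ≡ 0  ⇒  +1.
(a,b)_5: α=-4, u≡4; β=-8, v≡2 (mod 5); (4|5)=+1, (2|5)=-1; sign (−1)^0·+1^-8·-1^-4 = +1.
(a,b)_7: α=2, u≡3; β=4, v≡4 (mod 7); (3|7)=-1, (4|7)=+1; sign (−1)^0·-1^4·+1^2 = +1.
(a,b)_∞: sgn(209)=+, sgn(-3)=−, so +1.
Ram(209, -3) = {3, 11}; no ℚ_3-point on the conic.

[3, 11]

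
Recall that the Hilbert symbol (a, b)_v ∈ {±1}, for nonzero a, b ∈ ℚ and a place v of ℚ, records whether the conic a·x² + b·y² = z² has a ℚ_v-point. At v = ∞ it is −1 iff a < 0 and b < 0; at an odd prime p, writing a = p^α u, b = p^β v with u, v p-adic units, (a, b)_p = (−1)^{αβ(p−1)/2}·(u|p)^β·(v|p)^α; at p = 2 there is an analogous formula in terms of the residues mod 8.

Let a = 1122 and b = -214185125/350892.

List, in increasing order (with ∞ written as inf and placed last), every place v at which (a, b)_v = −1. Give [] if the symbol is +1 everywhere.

Mod squares: a ≡ 1122, b ≡ -15. Check v ∈ {∞, 2, 3, 5, 7, 11, 17, 19}.
v=19: a=19^0·(≡1), b=19^-2·(≡17) mod 19; (1|19)=+1, (17|19)=+1; (−1)^{0·-2·9}·(+1)^-2·(+1)^0 = +1.
v=2: v_2(a)=1, v_2(b)=-2; units ≡ 1, 1 (mod 8); ε·ε+αω+βω = 0·0+1·0+-2·0 ≡ 0  ⇒  (a,b)_2 = +1.
v=∞: 1122 > 0 and -15 < 0  ⇒  (a,b)_∞ = +1.
v=11: a=11^1·(≡3), b=11^2·(≡2) mod 11; (3|11)=+1, (2|11)=-1; (−1)^{1·2·5}·(+1)^2·(-1)^1 = -1.
v=17: a=17^1·(≡15), b=17^2·(≡2) mod 17; (15|17)=+1, (2|17)=+1; (−1)^{1·2·8}·(+1)^2·(+1)^1 = +1.
v=3: a=3^1·(≡2), b=3^-5·(≡1) mod 3; (2|3)=-1, (1|3)=+1; (−1)^{1·-5·1}·(-1)^-5·(+1)^1 = +1.
v=7: a=7^0·(≡2), b=7^2·(≡6) mod 7; (2|7)=+1, (6|7)=-1; (−1)^{0·2·3}·(+1)^2·(-1)^0 = +1.
v=5: a=5^0·(≡2), b=5^3·(≡2) mod 5; (2|5)=-1, (2|5)=-1; (−1)^{0·3·2}·(-1)^3·(-1)^0 = -1.
|Ram(1122, -15)| = 2, even; anisotropic at {5, 11}.

[5, 11]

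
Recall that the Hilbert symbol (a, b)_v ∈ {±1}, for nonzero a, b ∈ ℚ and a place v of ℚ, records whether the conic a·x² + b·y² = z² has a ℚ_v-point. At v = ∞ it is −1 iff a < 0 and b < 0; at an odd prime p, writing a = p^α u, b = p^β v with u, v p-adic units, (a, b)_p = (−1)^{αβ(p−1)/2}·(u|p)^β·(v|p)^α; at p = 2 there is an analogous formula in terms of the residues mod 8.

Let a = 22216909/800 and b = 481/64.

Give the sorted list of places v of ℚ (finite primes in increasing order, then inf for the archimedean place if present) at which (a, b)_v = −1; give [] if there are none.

[11, 17]

(a, b) ≡ (262922, 481) mod (ℚ^×)²; places V = {2, 5, 11, 13, 17, 19, 37, ∞}.
(a,b)_13: α=2, u≡10; β=1, v≡2 (mod 13); (10|13)=+1, (2|13)=-1; sign (−1)^0·+1^1·-1^2 = +1.
(a,b)_19: α=1, u≡16; β=0, v≡9 (mod 19); (16|19)=+1, (9|19)=+1; sign (−1)^0·+1^0·+1^1 = +1.
(a,b)_17: α=1, u≡2; β=0, v≡3 (mod 17); (2|17)=+1, (3|17)=-1; sign (−1)^0·+1^0·-1^1 = -1.
(a,b)_37: α=1, u≡17; β=1, v≡32 (mod 37); (17|37)=-1, (32|37)=-1; sign (−1)^0·-1^1·-1^1 = +1.
(a,b)_2: α=-5, β=-6; u≡5, v≡1 (mod 8); ε(u)ε(v)=0·0, αω(v)=-5·0, βω(u)=-6·1; sum ≡ 0  ⇒  +1.
(a,b)_∞: sgn(262922)=+, sgn(481)=+, so +1.
(a,b)_5: α=-2, u≡2; β=0, v≡4 (mod 5); (2|5)=-1, (4|5)=+1; sign (−1)^0·-1^0·+1^-2 = +1.
(a,b)_11: α=1, u≡8; β=0, v≡7 (mod 11); (8|11)=-1, (7|11)=-1; sign (−1)^0·-1^0·-1^1 = -1.
Ram(262922, 481) = {11, 17}; no ℚ_11-point on the conic.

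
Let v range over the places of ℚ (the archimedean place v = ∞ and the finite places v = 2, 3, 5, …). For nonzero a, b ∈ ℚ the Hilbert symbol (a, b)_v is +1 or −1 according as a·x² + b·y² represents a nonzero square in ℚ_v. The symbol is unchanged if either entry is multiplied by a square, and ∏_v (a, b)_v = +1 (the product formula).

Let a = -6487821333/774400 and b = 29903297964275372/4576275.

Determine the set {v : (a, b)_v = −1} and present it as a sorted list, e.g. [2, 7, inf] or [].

[11, 13]

Mod squares: a ≡ -357, b ≡ 17017. Check v ∈ {∞, 2, 3, 5, 7, 11, 13, 17, 29, 43}.
v=17: a=17^1·(≡13), b=17^3·(≡16) mod 17; (13|17)=+1, (16|17)=+1; (−1)^{1·3·8}·(+1)^3·(+1)^1 = +1.
v=13: a=13^0·(≡11), b=13^3·(≡9) mod 13; (11|13)=-1, (9|13)=+1; (−1)^{0·3·6}·(-1)^3·(+1)^0 = -1.
v=5: a=5^-2·(≡2), b=5^-2·(≡2) mod 5; (2|5)=-1, (2|5)=-1; (−1)^{-2·-2·2}·(-1)^-2·(-1)^-2 = +1.
v=2: v_2(a)=-8, v_2(b)=2; units ≡ 3, 1 (mod 8); ε·ε+αω+βω = 1·0+-8·0+2·1 ≡ 0  ⇒  (a,b)_2 = +1.
v=7: a=7^5·(≡6), b=7^7·(≡1) mod 7; (6|7)=-1, (1|7)=+1; (−1)^{5·7·3}·(-1)^7·(+1)^5 = +1.
v=43: a=43^0·(≡7), b=43^-2·(≡28) mod 43; (7|43)=-1, (28|43)=-1; (−1)^{0·-2·21}·(-1)^-2·(-1)^0 = +1.
v=29: a=29^2·(≡24), b=29^2·(≡28) mod 29; (24|29)=+1, (28|29)=+1; (−1)^{2·2·14}·(+1)^2·(+1)^2 = +1.
v=11: a=11^-2·(≡2), b=11^-1·(≡2) mod 11; (2|11)=-1, (2|11)=-1; (−1)^{-2·-1·5}·(-1)^-1·(-1)^-2 = -1.
v=3: a=3^3·(≡1), b=3^-2·(≡1) mod 3; (1|3)=+1, (1|3)=+1; (−1)^{3·-2·1}·(+1)^-2·(+1)^3 = +1.
v=∞: -357 < 0 and 17017 > 0  ⇒  (a,b)_∞ = +1.
(-357, 17017 / ℚ) ramifies at {11, 13}: a division algebra.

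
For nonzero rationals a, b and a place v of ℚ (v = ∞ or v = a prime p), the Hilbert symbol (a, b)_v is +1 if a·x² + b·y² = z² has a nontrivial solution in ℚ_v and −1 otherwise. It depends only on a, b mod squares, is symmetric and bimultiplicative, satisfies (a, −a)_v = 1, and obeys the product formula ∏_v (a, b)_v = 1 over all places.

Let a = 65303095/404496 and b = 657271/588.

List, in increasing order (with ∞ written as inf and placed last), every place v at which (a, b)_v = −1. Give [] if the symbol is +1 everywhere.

(a, b) ≡ (1495, 1173) mod (ℚ^×)²; places V = {2, 3, 5, 7, 11, 13, 17, 19, 23, 41, 53, ∞}.
(a,b)_13: α=1, u≡11; β=0, v≡10 (mod 13); (11|13)=-1, (10|13)=+1; sign (−1)^0·-1^0·+1^1 = +1.
(a,b)_23: α=1, u≡17; β=1, v≡15 (mod 23); (17|23)=-1, (15|23)=-1; sign (−1)^1·-1^1·-1^1 = -1.
(a,b)_2: α=-4, β=-2; u≡7, v≡5 (mod 8); ε(u)ε(v)=1·0, αω(v)=-4·1, βω(u)=-2·0; sum ≡ 0  ⇒  +1.
(a,b)_19: α=2, u≡3; β=0, v≡15 (mod 19); (3|19)=-1, (15|19)=-1; sign (−1)^0·-1^0·-1^2 = +1.
(a,b)_3: α=-2, u≡1; β=-1, v≡1 (mod 3); (1|3)=+1, (1|3)=+1; sign (−1)^0·+1^-1·+1^-2 = +1.
(a,b)_7: α=0, u≡4; β=-2, v≡4 (mod 7); (4|7)=+1, (4|7)=+1; sign (−1)^0·+1^-2·+1^0 = +1.
(a,b)_5: α=1, u≡4; β=0, v≡2 (mod 5); (4|5)=+1, (2|5)=-1; sign (−1)^0·+1^0·-1^1 = -1.
(a,b)_53: α=-2, u≡4; β=0, v≡46 (mod 53); (4|53)=+1, (46|53)=+1; sign (−1)^0·+1^0·+1^-2 = +1.
(a,b)_17: α=0, u≡4; β=1, v≡9 (mod 17); (4|17)=+1, (9|17)=+1; sign (−1)^0·+1^1·+1^0 = +1.
(a,b)_∞: sgn(1495)=+, sgn(1173)=+, so +1.
(a,b)_11: α=2, u≡6; β=0, v≡2 (mod 11); (6|11)=-1, (2|11)=-1; sign (−1)^0·-1^0·-1^2 = +1.
(a,b)_41: α=0, u≡27; β=2, v≡25 (mod 41); (27|41)=-1, (25|41)=+1; sign (−1)^0·-1^2·+1^0 = +1.
(1495, 1173 / ℚ) ramifies at {5, 23}: a division algebra.

[5, 23]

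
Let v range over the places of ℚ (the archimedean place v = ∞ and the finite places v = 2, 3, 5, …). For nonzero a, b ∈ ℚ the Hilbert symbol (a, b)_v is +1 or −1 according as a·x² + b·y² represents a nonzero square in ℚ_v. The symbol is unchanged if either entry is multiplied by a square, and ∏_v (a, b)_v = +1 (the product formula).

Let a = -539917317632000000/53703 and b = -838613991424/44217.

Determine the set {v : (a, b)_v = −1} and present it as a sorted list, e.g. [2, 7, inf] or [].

[2, 17, 23, inf]

(a, b) ≡ (-235841034, -14858) mod (ℚ^×)²; places V = {2, 3, 5, 7, 11, 13, 17, 19, 23, 37, ∞}.
(a,b)_13: α=-1, u≡10; β=0, v≡3 (mod 13); (10|13)=+1, (3|13)=+1; sign (−1)^0·+1^0·+1^-1 = +1.
(a,b)_2: α=15, β=17; u≡3, v≡3 (mod 8); ε(u)ε(v)=1·1, αω(v)=15·1, βω(u)=17·1; sum ≡ 1  ⇒  -1.
(a,b)_17: α=-1, u≡16; β=-3, v≡12 (mod 17); (16|17)=+1, (12|17)=-1; sign (−1)^0·+1^-3·-1^-1 = -1.
(a,b)_3: α=-5, u≡2; β=-2, v≡1 (mod 3); (2|3)=-1, (1|3)=+1; sign (−1)^0·-1^-2·+1^-5 = +1.
(a,b)_19: α=1, u≡18; β=1, v≡4 (mod 19); (18|19)=-1, (4|19)=+1; sign (−1)^1·-1^1·+1^1 = +1.
(a,b)_7: α=2, u≡6; β=0, v≡3 (mod 7); (6|7)=-1, (3|7)=-1; sign (−1)^0·-1^0·-1^2 = +1.
(a,b)_∞: sgn(-235841034)=−, sgn(-14858)=−, so -1.
(a,b)_5: α=6, u≡4; β=0, v≡3 (mod 5); (4|5)=+1, (3|5)=-1; sign (−1)^0·+1^0·-1^6 = +1.
(a,b)_23: α=1, u≡10; β=1, v≡14 (mod 23); (10|23)=-1, (14|23)=-1; sign (−1)^1·-1^1·-1^1 = -1.
(a,b)_11: α=3, u≡8; β=4, v≡4 (mod 11); (8|11)=-1, (4|11)=+1; sign (−1)^0·-1^4·+1^3 = +1.
(a,b)_37: α=1, u≡13; β=0, v≡10 (mod 37); (13|37)=-1, (10|37)=+1; sign (−1)^0·-1^0·+1^1 = +1.
|Ram(-235841034, -14858)| = 4, even; anisotropic at {2, 17, 23, ∞}.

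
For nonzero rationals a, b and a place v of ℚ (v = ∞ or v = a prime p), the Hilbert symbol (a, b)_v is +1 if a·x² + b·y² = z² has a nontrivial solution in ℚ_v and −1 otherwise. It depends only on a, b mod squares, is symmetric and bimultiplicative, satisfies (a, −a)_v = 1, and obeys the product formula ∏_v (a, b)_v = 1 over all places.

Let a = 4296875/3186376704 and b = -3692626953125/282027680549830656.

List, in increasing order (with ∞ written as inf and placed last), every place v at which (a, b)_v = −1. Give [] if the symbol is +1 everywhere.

[2, 11]

Mod squares: a ≡ 11, b ≡ -5. Check v ∈ {∞, 2, 3, 5, 7, 11}.
v=3: a=3^-4·(≡2), b=3^-6·(≡1) mod 3; (2|3)=-1, (1|3)=+1; (−1)^{-4·-6·1}·(-1)^-6·(+1)^-4 = +1.
v=∞: 11 > 0 and -5 < 0  ⇒  (a,b)_∞ = +1.
v=7: a=7^-4·(≡1), b=7^-8·(≡4) mod 7; (1|7)=+1, (4|7)=+1; (−1)^{-4·-8·3}·(+1)^-8·(+1)^-4 = +1.
v=2: v_2(a)=-14, v_2(b)=-26; units ≡ 3, 3 (mod 8); ε·ε+αω+βω = 1·1+-14·1+-26·1 ≡ 1  ⇒  (a,b)_2 = -1.
v=11: a=11^1·(≡3), b=11^2·(≡10) mod 11; (3|11)=+1, (10|11)=-1; (−1)^{1·2·5}·(+1)^2·(-1)^1 = -1.
v=5: a=5^8·(≡4), b=5^15·(≡4) mod 5; (4|5)=+1, (4|5)=+1; (−1)^{8·15·2}·(+1)^15·(+1)^8 = +1.
Ram(11, -5) = {2, 11}; no ℚ_2-point on the conic.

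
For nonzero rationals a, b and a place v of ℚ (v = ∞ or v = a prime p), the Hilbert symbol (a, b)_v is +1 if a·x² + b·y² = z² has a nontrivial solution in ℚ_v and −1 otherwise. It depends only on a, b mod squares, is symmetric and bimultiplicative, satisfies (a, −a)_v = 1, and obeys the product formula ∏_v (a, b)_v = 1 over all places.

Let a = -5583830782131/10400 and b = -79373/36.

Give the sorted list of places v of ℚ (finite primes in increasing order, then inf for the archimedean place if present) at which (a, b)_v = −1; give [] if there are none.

[2, 7, 13, 37, 43, inf]

(a, b) ≡ (-193137854, -79373) mod (ℚ^×)²; places V = {2, 3, 5, 7, 13, 17, 23, 29, 37, 43, ∞}.
(a,b)_2: α=-5, β=-2; u≡1, v≡3 (mod 8); ε(u)ε(v)=0·1, αω(v)=-5·1, βω(u)=-2·0; sum ≡ 1  ⇒  -1.
(a,b)_37: α=1, u≡5; β=0, v≡8 (mod 37); (5|37)=-1, (8|37)=-1; sign (−1)^0·-1^0·-1^1 = -1.
(a,b)_13: α=-1, u≡5; β=0, v≡7 (mod 13); (5|13)=-1, (7|13)=-1; sign (−1)^0·-1^0·-1^-1 = -1.
(a,b)_23: α=1, u≡12; β=1, v≡7 (mod 23); (12|23)=+1, (7|23)=-1; sign (−1)^1·+1^1·-1^1 = +1.
(a,b)_∞: sgn(-193137854)=−, sgn(-79373)=−, so -1.
(a,b)_17: α=4, u≡1; β=1, v≡3 (mod 17); (1|17)=+1, (3|17)=-1; sign (−1)^0·+1^1·-1^4 = +1.
(a,b)_5: α=-2, u≡4; β=0, v≡2 (mod 5); (4|5)=+1, (2|5)=-1; sign (−1)^0·+1^0·-1^-2 = +1.
(a,b)_7: α=1, u≡2; β=1, v≡1 (mod 7); (2|7)=+1, (1|7)=+1; sign (−1)^1·+1^1·+1^1 = -1.
(a,b)_3: α=2, u≡1; β=-2, v≡1 (mod 3); (1|3)=+1, (1|3)=+1; sign (−1)^0·+1^-2·+1^2 = +1.
(a,b)_29: α=1, u≡3; β=1, v≡15 (mod 29); (3|29)=-1, (15|29)=-1; sign (−1)^0·-1^1·-1^1 = +1.
(a,b)_43: α=1, u≡22; β=0, v≡30 (mod 43); (22|43)=-1, (30|43)=-1; sign (−1)^0·-1^0·-1^1 = -1.
Ram(-193137854, -79373) = {2, 7, 13, 37, 43, ∞}; no ℚ_2-point on the conic.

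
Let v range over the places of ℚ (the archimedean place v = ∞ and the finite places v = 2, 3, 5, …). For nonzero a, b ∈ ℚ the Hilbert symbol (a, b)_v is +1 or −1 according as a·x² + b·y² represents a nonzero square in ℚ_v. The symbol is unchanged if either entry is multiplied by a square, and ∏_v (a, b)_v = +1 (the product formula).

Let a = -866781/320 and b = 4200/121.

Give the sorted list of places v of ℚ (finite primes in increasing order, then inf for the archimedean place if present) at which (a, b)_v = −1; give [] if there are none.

[5, 7]

Mod squares: a ≡ -5945, b ≡ 42. Check v ∈ {∞, 2, 3, 5, 7, 11, 29, 41}.
v=5: a=5^-1·(≡1), b=5^2·(≡3) mod 5; (1|5)=+1, (3|5)=-1; (−1)^{-1·2·2}·(+1)^2·(-1)^-1 = -1.
v=11: a=11^0·(≡8), b=11^-2·(≡9) mod 11; (8|11)=-1, (9|11)=+1; (−1)^{0·-2·5}·(-1)^-2·(+1)^0 = +1.
v=2: v_2(a)=-6, v_2(b)=3; units ≡ 7, 5 (mod 8); ε·ε+αω+βω = 1·0+-6·1+3·0 ≡ 0  ⇒  (a,b)_2 = +1.
v=29: a=29^1·(≡10), b=29^0·(≡28) mod 29; (10|29)=-1, (28|29)=+1; (−1)^{1·0·14}·(-1)^0·(+1)^1 = +1.
v=41: a=41^1·(≡34), b=41^0·(≡32) mod 41; (34|41)=-1, (32|41)=+1; (−1)^{1·0·20}·(-1)^0·(+1)^1 = +1.
v=∞: -5945 < 0 and 42 > 0  ⇒  (a,b)_∞ = +1.
v=3: a=3^6·(≡1), b=3^1·(≡2) mod 3; (1|3)=+1, (2|3)=-1; (−1)^{6·1·1}·(+1)^1·(-1)^6 = +1.
v=7: a=7^0·(≡3), b=7^1·(≡6) mod 7; (3|7)=-1, (6|7)=-1; (−1)^{0·1·3}·(-1)^1·(-1)^0 = -1.
Ram(-5945, 42) = {5, 7}; no ℚ_5-point on the conic.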